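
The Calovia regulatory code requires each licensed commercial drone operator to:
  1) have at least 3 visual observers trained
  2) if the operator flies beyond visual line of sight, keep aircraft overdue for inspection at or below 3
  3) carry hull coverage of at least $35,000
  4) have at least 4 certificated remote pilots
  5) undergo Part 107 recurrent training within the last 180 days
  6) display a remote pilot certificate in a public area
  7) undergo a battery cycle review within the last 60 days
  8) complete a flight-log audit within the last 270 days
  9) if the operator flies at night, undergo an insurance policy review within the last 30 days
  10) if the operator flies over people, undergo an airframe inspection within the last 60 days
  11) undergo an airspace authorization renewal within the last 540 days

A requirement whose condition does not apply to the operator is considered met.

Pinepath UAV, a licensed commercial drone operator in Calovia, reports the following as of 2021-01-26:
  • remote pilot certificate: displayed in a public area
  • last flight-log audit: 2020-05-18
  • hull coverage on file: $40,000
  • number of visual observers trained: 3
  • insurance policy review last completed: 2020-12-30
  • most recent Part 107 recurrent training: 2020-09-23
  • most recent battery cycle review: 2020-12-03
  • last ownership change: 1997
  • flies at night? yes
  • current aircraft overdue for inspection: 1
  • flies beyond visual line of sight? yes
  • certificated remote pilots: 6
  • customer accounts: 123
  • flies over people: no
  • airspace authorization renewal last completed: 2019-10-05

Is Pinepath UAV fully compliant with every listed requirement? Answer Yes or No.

1. visual observers trained 3 ≥ 3 → met
2. condition 'flies beyond visual line of sight' holds; aircraft overdue for inspection 1 ≤ 3 → met
3. hull coverage $40,000 ≥ $35,000 → met
4. certificated remote pilots 6 ≥ 4 → met
5. Part 107 recurrent training 125 days ago vs limit 180 → met
6. remote pilot certificate present → met
7. battery cycle review 54 days ago vs limit 60 → met
8. flight-log audit 253 days ago vs limit 270 → met
9. condition 'flies at night' holds; insurance policy review 27 days ago vs limit 30 → met
10. condition 'flies over people' does not hold → requirement n/a → met
11. airspace authorization renewal 479 days ago vs limit 540 → met
All met.

Yes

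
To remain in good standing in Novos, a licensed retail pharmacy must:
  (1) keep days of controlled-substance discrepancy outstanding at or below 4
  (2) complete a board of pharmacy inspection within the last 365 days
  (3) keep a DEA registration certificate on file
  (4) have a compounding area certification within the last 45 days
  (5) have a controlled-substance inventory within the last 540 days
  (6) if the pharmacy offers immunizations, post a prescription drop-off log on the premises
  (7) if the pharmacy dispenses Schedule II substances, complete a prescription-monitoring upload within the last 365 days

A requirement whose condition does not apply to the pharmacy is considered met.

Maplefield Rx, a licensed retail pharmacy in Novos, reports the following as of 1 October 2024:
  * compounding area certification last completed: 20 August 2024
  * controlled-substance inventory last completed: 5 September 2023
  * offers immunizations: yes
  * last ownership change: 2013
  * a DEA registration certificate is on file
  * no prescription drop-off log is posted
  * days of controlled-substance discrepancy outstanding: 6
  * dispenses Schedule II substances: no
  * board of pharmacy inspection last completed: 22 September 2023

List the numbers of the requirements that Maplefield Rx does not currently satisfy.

1, 2, 6

1. days of controlled-substance discrepancy outstanding 6 > 4 → not met
2. board of pharmacy inspection 375 days ago vs limit 365 → not met
3. DEA registration certificate present → met
4. compounding area certification 42 days ago vs limit 45 → met
5. controlled-substance inventory 392 days ago vs limit 540 → met
6. condition 'offers immunizations' holds; prescription drop-off log absent → not met
7. condition 'dispenses Schedule II substances' does not hold → requirement n/a → met
Not met: 1, 2, 6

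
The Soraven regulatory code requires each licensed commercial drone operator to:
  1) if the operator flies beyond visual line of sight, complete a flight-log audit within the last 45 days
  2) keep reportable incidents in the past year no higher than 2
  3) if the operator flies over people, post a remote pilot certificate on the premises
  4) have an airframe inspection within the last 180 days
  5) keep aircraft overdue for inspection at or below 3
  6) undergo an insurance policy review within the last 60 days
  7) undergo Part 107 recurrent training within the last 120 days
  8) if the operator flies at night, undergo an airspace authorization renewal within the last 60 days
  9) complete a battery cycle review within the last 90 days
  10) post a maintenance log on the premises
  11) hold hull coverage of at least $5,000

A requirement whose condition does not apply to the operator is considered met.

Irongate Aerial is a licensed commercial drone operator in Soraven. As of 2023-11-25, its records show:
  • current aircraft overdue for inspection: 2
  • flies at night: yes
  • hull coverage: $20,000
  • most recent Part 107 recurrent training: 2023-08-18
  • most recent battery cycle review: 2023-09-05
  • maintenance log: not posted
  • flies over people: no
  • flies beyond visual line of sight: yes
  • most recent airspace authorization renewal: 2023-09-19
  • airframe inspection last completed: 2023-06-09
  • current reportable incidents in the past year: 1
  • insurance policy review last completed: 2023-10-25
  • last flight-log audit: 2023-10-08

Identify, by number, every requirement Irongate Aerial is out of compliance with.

1. condition 'flies beyond visual line of sight' holds; flight-log audit 48 days ago vs limit 45 → not met
2. reportable incidents in the past year 1 ≤ 2 → met
3. condition 'flies over people' does not hold → requirement n/a → met
4. airframe inspection 169 days ago vs limit 180 → met
5. aircraft overdue for inspection 2 ≤ 3 → met
6. insurance policy review 31 days ago vs limit 60 → met
7. Part 107 recurrent training 99 days ago vs limit 120 → met
8. condition 'flies at night' holds; airspace authorization renewal 67 days ago vs limit 60 → not met
9. battery cycle review 81 days ago vs limit 90 → met
10. maintenance log absent → not met
11. hull coverage $20,000 ≥ $5,000 → met
Not met: 1, 8, 10

1, 8, 10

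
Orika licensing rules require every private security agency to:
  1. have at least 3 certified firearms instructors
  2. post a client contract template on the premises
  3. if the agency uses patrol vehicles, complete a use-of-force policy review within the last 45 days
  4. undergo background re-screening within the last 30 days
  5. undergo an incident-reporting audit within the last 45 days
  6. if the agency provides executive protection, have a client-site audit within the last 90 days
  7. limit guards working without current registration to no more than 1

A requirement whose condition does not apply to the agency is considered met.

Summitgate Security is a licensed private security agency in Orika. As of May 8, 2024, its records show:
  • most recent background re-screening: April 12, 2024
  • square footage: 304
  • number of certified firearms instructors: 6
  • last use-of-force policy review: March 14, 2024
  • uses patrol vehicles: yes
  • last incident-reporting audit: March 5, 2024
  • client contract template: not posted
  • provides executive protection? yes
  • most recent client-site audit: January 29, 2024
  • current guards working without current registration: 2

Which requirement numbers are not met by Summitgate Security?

1. certified firearms instructors 6 ≥ 3 → met
2. client contract template absent → not met
3. condition 'uses patrol vehicles' holds; use-of-force policy review 55 days ago vs limit 45 → not met
4. background re-screening 26 days ago vs limit 30 → met
5. incident-reporting audit 64 days ago vs limit 45 → not met
6. condition 'provides executive protection' holds; client-site audit 100 days ago vs limit 90 → not met
7. guards working without current registration 2 > 1 → not met
Not met: 2, 3, 5, 6, 7

2, 3, 5, 6, 7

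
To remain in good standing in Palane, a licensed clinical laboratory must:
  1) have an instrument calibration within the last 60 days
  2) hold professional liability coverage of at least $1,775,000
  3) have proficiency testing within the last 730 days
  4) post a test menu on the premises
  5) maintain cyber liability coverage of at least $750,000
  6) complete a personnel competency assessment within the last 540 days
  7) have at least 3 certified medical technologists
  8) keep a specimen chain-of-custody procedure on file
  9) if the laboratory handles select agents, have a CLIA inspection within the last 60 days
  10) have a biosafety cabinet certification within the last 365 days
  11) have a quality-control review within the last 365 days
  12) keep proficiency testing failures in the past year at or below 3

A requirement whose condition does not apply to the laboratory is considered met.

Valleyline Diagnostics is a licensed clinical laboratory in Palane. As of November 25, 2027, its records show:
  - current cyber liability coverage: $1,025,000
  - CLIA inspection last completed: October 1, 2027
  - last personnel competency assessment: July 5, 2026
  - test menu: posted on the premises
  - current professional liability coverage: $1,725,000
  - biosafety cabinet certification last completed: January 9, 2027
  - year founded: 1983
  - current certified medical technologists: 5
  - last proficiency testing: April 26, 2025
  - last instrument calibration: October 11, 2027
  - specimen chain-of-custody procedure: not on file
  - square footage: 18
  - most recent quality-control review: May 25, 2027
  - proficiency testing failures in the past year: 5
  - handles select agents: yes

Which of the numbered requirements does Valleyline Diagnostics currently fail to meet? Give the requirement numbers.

2, 3, 8, 12

1. instrument calibration 45 days ago vs limit 60 → met
2. professional liability coverage $1,725,000 < $1,775,000 → not met
3. proficiency testing 943 days ago vs limit 730 → not met
4. test menu present → met
5. cyber liability coverage $1,025,000 ≥ $750,000 → met
6. personnel competency assessment 508 days ago vs limit 540 → met
7. certified medical technologists 5 ≥ 3 → met
8. specimen chain-of-custody procedure absent → not met
9. condition 'handles select agents' holds; CLIA inspection 55 days ago vs limit 60 → met
10. biosafety cabinet certification 320 days ago vs limit 365 → met
11. quality-control review 184 days ago vs limit 365 → met
12. proficiency testing failures in the past year 5 > 3 → not met
Not met: 2, 3, 8, 12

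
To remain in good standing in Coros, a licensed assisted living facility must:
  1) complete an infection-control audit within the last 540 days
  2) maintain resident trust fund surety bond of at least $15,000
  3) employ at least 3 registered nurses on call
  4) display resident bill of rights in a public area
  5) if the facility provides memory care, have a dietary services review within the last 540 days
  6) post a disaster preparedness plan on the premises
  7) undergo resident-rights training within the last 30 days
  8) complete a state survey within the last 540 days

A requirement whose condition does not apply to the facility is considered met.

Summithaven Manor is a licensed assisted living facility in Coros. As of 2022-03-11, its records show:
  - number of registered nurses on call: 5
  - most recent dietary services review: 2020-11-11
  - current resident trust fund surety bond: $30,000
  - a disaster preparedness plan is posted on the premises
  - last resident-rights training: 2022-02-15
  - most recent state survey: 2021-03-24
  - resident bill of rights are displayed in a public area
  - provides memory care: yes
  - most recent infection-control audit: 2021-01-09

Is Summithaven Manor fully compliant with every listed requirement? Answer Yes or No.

Yes

1. infection-control audit 426 days ago vs limit 540 → met
2. resident trust fund surety bond $30,000 ≥ $15,000 → met
3. registered nurses on call 5 ≥ 3 → met
4. resident bill of rights present → met
5. condition 'provides memory care' holds; dietary services review 485 days ago vs limit 540 → met
6. disaster preparedness plan present → met
7. resident-rights training 24 days ago vs limit 30 → met
8. state survey 352 days ago vs limit 540 → met
All met.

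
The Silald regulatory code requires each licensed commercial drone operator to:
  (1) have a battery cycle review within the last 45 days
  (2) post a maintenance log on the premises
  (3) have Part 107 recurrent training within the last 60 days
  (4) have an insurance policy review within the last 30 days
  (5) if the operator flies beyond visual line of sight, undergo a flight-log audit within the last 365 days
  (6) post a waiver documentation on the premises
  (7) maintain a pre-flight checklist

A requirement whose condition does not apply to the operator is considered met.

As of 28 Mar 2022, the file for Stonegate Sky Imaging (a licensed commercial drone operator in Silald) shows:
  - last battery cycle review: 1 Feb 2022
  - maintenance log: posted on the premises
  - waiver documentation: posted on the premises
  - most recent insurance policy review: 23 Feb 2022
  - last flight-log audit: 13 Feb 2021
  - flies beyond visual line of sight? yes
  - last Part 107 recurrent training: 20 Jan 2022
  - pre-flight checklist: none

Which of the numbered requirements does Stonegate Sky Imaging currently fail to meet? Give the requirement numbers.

1. battery cycle review 55 days ago vs limit 45 → not met
2. maintenance log present → met
3. Part 107 recurrent training 67 days ago vs limit 60 → not met
4. insurance policy review 33 days ago vs limit 30 → not met
5. condition 'flies beyond visual line of sight' holds; flight-log audit 408 days ago vs limit 365 → not met
6. waiver documentation present → met
7. pre-flight checklist absent → not met
Not met: 1, 3, 4, 5, 7

1, 3, 4, 5, 7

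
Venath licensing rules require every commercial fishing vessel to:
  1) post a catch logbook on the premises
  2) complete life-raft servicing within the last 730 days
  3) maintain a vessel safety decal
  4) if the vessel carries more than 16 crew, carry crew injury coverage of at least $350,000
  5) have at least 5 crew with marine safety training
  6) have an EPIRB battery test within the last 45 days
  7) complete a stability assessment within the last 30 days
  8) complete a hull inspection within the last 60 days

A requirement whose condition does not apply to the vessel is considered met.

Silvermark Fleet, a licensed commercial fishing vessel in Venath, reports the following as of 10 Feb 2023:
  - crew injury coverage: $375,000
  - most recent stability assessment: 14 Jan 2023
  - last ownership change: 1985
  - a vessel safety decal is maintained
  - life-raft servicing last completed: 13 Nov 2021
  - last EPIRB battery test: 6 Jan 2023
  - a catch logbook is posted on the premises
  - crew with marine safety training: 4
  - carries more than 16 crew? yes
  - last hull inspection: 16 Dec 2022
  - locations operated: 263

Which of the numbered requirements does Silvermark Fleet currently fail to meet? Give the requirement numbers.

5

1. catch logbook present → met
2. life-raft servicing 454 days ago vs limit 730 → met
3. vessel safety decal present → met
4. condition 'carries more than 16 crew' holds; crew injury coverage $375,000 ≥ $350,000 → met
5. crew with marine safety training 4 < 5 → not met
6. EPIRB battery test 35 days ago vs limit 45 → met
7. stability assessment 27 days ago vs limit 30 → met
8. hull inspection 56 days ago vs limit 60 → met
Not met: 5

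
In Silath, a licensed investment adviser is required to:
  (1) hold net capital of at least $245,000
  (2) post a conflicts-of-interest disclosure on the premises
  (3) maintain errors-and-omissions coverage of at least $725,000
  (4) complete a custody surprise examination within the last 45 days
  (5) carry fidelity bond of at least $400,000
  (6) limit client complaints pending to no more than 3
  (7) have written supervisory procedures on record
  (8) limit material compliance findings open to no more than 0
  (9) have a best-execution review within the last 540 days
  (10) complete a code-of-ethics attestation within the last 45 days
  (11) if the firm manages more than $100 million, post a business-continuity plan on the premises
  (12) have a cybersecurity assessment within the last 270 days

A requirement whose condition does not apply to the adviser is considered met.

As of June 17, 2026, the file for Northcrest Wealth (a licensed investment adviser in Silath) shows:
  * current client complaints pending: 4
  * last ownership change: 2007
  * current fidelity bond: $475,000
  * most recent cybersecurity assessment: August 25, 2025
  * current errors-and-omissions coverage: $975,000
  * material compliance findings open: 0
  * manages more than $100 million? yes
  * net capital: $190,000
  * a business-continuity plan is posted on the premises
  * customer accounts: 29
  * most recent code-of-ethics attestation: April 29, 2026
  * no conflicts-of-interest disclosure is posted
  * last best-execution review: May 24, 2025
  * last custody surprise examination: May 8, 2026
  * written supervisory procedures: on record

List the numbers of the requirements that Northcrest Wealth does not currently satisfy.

1. net capital $190,000 < $245,000 → not met
2. conflicts-of-interest disclosure absent → not met
3. errors-and-omissions coverage $975,000 ≥ $725,000 → met
4. custody surprise examination 40 days ago vs limit 45 → met
5. fidelity bond $475,000 ≥ $400,000 → met
6. client complaints pending 4 > 3 → not met
7. written supervisory procedures present → met
8. material compliance findings open 0 ≤ 0 → met
9. best-execution review 389 days ago vs limit 540 → met
10. code-of-ethics attestation 49 days ago vs limit 45 → not met
11. condition 'manages more than $100 million' holds; business-continuity plan present → met
12. cybersecurity assessment 296 days ago vs limit 270 → not met
Not met: 1, 2, 6, 10, 12

1, 2, 6, 10, 12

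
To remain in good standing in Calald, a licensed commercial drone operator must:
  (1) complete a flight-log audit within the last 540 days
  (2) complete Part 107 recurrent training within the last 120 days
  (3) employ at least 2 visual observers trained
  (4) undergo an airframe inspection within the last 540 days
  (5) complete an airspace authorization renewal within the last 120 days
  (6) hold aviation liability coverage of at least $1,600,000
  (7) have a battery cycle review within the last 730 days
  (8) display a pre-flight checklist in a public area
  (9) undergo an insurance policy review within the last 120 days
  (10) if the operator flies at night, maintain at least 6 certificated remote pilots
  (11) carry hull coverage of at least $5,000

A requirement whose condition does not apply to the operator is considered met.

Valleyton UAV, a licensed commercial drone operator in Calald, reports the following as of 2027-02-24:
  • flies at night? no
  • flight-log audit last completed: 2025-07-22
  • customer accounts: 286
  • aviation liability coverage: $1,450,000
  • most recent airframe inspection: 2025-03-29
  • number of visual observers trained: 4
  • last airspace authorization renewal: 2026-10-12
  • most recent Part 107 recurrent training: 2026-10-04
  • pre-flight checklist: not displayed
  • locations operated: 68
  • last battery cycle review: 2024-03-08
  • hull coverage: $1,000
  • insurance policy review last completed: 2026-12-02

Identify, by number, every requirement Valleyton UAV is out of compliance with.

1, 2, 4, 5, 6, 7, 8, 11

1. flight-log audit 582 days ago vs limit 540 → not met
2. Part 107 recurrent training 143 days ago vs limit 120 → not met
3. visual observers trained 4 ≥ 2 → met
4. airframe inspection 697 days ago vs limit 540 → not met
5. airspace authorization renewal 135 days ago vs limit 120 → not met
6. aviation liability coverage $1,450,000 < $1,600,000 → not met
7. battery cycle review 1083 days ago vs limit 730 → not met
8. pre-flight checklist absent → not met
9. insurance policy review 84 days ago vs limit 120 → met
10. condition 'flies at night' does not hold → requirement n/a → met
11. hull coverage $1,000 < $5,000 → not met
Not met: 1, 2, 4, 5, 6, 7, 8, 11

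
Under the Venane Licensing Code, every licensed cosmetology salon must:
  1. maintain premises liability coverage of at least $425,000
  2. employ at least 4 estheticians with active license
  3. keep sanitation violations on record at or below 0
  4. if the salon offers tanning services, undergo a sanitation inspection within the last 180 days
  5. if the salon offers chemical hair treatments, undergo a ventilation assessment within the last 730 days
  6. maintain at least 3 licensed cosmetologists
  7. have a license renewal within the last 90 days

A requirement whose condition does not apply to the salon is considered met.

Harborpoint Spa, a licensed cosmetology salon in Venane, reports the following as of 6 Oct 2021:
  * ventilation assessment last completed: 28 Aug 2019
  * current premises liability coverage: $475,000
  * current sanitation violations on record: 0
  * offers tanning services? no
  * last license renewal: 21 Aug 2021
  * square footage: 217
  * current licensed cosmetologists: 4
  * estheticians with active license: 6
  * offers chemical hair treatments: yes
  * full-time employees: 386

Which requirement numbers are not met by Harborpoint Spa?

5

1. premises liability coverage $475,000 ≥ $425,000 → met
2. estheticians with active license 6 ≥ 4 → met
3. sanitation violations on record 0 ≤ 0 → met
4. condition 'offers tanning services' does not hold → requirement n/a → met
5. condition 'offers chemical hair treatments' holds; ventilation assessment 770 days ago vs limit 730 → not met
6. licensed cosmetologists 4 ≥ 3 → met
7. license renewal 46 days ago vs limit 90 → met
Not met: 5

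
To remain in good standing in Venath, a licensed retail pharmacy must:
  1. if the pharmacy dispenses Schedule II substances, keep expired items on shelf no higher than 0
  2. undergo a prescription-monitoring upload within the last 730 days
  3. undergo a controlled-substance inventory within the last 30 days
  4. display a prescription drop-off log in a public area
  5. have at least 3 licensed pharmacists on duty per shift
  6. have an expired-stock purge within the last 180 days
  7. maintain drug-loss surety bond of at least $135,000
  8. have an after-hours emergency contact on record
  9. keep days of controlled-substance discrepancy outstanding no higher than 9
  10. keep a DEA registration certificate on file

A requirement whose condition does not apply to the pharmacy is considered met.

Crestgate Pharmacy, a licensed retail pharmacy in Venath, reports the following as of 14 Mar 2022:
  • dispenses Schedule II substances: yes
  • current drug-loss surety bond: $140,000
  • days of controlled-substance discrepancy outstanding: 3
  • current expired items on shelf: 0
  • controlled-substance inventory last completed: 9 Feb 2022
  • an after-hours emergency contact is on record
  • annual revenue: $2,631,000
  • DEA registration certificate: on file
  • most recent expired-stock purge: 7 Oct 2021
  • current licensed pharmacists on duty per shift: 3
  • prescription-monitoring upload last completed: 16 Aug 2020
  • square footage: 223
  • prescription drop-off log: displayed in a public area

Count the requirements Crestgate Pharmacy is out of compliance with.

1. condition 'dispenses Schedule II substances' holds; expired items on shelf 0 ≤ 0 → met
2. prescription-monitoring upload 575 days ago vs limit 730 → met
3. controlled-substance inventory 33 days ago vs limit 30 → not met
4. prescription drop-off log present → met
5. licensed pharmacists on duty per shift 3 ≥ 3 → met
6. expired-stock purge 158 days ago vs limit 180 → met
7. drug-loss surety bond $140,000 ≥ $135,000 → met
8. after-hours emergency contact present → met
9. days of controlled-substance discrepancy outstanding 3 ≤ 9 → met
10. DEA registration certificate present → met
Not met: 1 of 10

1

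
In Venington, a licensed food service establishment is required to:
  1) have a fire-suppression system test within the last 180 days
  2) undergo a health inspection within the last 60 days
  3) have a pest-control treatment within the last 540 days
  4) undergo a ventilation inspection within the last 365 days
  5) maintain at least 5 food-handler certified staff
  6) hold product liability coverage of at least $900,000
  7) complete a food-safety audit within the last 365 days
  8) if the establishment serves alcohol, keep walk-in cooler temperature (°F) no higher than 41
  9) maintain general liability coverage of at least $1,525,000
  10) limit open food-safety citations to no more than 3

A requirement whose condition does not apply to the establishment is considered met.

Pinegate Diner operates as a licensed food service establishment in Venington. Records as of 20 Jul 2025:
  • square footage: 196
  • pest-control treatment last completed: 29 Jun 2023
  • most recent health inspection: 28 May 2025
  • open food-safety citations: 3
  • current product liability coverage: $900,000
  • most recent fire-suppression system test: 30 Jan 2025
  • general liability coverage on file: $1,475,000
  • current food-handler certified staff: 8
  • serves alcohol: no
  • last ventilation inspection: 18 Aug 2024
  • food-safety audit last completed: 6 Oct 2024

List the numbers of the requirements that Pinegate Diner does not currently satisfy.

1. fire-suppression system test 171 days ago vs limit 180 → met
2. health inspection 53 days ago vs limit 60 → met
3. pest-control treatment 752 days ago vs limit 540 → not met
4. ventilation inspection 336 days ago vs limit 365 → met
5. food-handler certified staff 8 ≥ 5 → met
6. product liability coverage $900,000 ≥ $900,000 → met
7. food-safety audit 287 days ago vs limit 365 → met
8. condition 'serves alcohol' does not hold → requirement n/a → met
9. general liability coverage $1,475,000 < $1,525,000 → not met
10. open food-safety citations 3 ≤ 3 → met
Not met: 3, 9

3, 9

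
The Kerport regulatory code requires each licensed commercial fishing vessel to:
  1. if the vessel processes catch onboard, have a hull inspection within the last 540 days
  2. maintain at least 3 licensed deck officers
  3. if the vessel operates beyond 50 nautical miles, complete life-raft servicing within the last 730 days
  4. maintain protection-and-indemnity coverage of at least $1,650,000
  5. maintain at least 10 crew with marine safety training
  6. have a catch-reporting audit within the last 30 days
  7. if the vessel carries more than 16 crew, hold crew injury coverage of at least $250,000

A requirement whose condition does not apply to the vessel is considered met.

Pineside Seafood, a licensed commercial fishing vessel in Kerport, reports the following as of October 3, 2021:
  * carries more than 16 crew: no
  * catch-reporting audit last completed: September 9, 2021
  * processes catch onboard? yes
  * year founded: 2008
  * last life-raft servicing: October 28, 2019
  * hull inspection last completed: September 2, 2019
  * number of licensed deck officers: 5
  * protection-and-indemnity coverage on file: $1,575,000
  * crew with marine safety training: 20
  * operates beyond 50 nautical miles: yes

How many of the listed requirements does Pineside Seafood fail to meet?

1. condition 'processes catch onboard' holds; hull inspection 762 days ago vs limit 540 → not met
2. licensed deck officers 5 ≥ 3 → met
3. condition 'operates beyond 50 nautical miles' holds; life-raft servicing 706 days ago vs limit 730 → met
4. protection-and-indemnity coverage $1,575,000 < $1,650,000 → not met
5. crew with marine safety training 20 ≥ 10 → met
6. catch-reporting audit 24 days ago vs limit 30 → met
7. condition 'carries more than 16 crew' does not hold → requirement n/a → met
Not met: 2 of 7

2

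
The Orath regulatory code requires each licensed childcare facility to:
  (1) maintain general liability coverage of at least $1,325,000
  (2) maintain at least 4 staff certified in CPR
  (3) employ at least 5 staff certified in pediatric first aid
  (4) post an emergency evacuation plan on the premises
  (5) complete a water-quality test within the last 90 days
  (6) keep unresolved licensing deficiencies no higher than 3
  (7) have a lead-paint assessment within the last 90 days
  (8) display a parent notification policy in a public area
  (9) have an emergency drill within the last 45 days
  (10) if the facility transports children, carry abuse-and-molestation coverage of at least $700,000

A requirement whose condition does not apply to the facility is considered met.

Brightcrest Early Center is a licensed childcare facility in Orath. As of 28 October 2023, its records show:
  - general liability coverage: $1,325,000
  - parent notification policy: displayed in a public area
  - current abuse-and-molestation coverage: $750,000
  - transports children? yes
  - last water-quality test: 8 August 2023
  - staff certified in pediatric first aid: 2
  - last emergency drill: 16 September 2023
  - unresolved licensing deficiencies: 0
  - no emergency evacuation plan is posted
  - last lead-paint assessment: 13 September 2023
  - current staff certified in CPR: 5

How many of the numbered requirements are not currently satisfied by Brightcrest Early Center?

1. general liability coverage $1,325,000 ≥ $1,325,000 → met
2. staff certified in CPR 5 ≥ 4 → met
3. staff certified in pediatric first aid 2 < 5 → not met
4. emergency evacuation plan absent → not met
5. water-quality test 81 days ago vs limit 90 → met
6. unresolved licensing deficiencies 0 ≤ 3 → met
7. lead-paint assessment 45 days ago vs limit 90 → met
8. parent notification policy present → met
9. emergency drill 42 days ago vs limit 45 → met
10. condition 'transports children' holds; abuse-and-molestation coverage $750,000 ≥ $700,000 → met
Not met: 2 of 10

2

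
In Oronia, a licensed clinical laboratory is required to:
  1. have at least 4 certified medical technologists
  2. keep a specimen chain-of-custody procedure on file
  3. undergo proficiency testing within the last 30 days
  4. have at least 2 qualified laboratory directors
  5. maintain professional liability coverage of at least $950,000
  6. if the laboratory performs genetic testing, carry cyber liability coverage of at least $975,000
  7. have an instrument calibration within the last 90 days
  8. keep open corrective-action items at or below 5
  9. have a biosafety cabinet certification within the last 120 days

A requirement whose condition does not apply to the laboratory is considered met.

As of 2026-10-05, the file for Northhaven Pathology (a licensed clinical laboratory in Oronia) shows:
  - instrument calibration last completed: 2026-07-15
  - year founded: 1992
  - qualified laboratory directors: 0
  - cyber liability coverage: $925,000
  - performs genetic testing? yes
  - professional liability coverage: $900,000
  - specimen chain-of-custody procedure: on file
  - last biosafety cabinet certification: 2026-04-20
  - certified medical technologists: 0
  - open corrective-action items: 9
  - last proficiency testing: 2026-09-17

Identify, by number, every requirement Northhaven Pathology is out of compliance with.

1. certified medical technologists 0 < 4 → not met
2. specimen chain-of-custody procedure present → met
3. proficiency testing 18 days ago vs limit 30 → met
4. qualified laboratory directors 0 < 2 → not met
5. professional liability coverage $900,000 < $950,000 → not met
6. condition 'performs genetic testing' holds; cyber liability coverage $925,000 < $975,000 → not met
7. instrument calibration 82 days ago vs limit 90 → met
8. open corrective-action items 9 > 5 → not met
9. biosafety cabinet certification 168 days ago vs limit 120 → not met
Not met: 1, 4, 5, 6, 8, 9

1, 4, 5, 6, 8, 9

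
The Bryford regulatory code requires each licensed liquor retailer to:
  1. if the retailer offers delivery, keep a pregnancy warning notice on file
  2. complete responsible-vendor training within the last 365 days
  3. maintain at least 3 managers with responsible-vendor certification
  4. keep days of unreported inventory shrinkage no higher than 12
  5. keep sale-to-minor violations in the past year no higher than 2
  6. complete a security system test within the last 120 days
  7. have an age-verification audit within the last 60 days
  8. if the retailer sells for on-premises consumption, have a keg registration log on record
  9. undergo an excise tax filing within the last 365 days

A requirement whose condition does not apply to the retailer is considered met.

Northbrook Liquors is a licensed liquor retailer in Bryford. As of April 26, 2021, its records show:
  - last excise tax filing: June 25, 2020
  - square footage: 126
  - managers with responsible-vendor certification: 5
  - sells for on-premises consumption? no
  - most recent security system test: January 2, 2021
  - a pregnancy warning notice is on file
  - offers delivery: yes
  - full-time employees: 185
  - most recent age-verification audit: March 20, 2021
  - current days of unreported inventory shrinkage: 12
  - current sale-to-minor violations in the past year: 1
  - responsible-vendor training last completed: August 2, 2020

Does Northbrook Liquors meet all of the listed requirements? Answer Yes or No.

Yes

1. condition 'offers delivery' holds; pregnancy warning notice present → met
2. responsible-vendor training 267 days ago vs limit 365 → met
3. managers with responsible-vendor certification 5 ≥ 3 → met
4. days of unreported inventory shrinkage 12 ≤ 12 → met
5. sale-to-minor violations in the past year 1 ≤ 2 → met
6. security system test 114 days ago vs limit 120 → met
7. age-verification audit 37 days ago vs limit 60 → met
8. condition 'sells for on-premises consumption' does not hold → requirement n/a → met
9. excise tax filing 305 days ago vs limit 365 → met
All met.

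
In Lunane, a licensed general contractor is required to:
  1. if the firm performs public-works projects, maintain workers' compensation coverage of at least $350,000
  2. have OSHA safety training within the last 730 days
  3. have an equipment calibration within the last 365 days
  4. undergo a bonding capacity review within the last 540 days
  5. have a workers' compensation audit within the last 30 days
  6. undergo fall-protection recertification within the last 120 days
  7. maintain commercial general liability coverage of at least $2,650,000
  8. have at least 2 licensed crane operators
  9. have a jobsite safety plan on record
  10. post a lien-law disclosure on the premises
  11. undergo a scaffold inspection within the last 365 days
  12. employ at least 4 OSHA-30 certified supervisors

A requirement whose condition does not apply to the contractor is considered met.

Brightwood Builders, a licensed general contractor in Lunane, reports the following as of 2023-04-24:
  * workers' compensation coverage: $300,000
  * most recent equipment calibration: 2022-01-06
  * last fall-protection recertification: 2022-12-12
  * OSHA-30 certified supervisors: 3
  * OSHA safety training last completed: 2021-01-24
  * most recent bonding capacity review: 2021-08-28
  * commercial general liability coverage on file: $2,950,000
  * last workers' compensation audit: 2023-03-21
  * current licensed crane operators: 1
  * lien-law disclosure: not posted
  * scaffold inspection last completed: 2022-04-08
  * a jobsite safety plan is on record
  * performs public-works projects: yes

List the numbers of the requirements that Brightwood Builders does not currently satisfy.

1, 2, 3, 4, 5, 6, 8, 10, 11, 12

1. condition 'performs public-works projects' holds; workers' compensation coverage $300,000 < $350,000 → not met
2. OSHA safety training 820 days ago vs limit 730 → not met
3. equipment calibration 473 days ago vs limit 365 → not met
4. bonding capacity review 604 days ago vs limit 540 → not met
5. workers' compensation audit 34 days ago vs limit 30 → not met
6. fall-protection recertification 133 days ago vs limit 120 → not met
7. commercial general liability coverage $2,950,000 ≥ $2,650,000 → met
8. licensed crane operators 1 < 2 → not met
9. jobsite safety plan present → met
10. lien-law disclosure absent → not met
11. scaffold inspection 381 days ago vs limit 365 → not met
12. OSHA-30 certified supervisors 3 < 4 → not met
Not met: 1, 2, 3, 4, 5, 6, 8, 10, 11, 12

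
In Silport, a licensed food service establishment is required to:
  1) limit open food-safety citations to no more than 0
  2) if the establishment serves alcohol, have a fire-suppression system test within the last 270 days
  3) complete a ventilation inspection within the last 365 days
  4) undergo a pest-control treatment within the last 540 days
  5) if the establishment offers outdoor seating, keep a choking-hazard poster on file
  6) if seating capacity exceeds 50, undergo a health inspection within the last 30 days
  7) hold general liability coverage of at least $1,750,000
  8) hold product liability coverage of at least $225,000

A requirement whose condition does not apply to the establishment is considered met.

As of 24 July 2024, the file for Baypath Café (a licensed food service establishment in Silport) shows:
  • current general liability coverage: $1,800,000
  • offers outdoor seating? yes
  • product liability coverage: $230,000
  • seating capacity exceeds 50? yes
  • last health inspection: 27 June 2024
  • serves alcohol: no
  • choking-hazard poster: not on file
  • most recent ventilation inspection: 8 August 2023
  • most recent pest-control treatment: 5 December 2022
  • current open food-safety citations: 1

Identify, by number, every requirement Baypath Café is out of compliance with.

1. open food-safety citations 1 > 0 → not met
2. condition 'serves alcohol' does not hold → requirement n/a → met
3. ventilation inspection 351 days ago vs limit 365 → met
4. pest-control treatment 597 days ago vs limit 540 → not met
5. condition 'offers outdoor seating' holds; choking-hazard poster absent → not met
6. condition 'seating capacity exceeds 50' holds; health inspection 27 days ago vs limit 30 → met
7. general liability coverage $1,800,000 ≥ $1,750,000 → met
8. product liability coverage $230,000 ≥ $225,000 → met
Not met: 1, 4, 5

1, 4, 5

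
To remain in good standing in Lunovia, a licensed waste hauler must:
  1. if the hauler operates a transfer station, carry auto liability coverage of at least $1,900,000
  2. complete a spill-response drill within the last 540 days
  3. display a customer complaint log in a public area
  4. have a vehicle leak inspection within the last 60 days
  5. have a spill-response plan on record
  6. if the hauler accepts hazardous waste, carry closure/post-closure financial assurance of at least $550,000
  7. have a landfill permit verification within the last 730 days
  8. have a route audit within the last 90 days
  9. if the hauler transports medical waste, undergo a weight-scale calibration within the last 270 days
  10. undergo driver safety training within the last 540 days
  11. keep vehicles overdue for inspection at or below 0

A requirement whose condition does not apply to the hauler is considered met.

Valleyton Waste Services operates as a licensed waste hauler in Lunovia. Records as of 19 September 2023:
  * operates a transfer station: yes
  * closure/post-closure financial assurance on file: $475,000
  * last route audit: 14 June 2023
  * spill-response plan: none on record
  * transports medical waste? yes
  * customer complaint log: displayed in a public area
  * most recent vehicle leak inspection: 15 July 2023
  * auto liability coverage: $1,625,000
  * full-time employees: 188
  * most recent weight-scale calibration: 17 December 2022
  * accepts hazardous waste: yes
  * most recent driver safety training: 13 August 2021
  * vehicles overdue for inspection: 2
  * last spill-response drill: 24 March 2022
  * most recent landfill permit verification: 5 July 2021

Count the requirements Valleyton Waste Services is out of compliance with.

1. condition 'operates a transfer station' holds; auto liability coverage $1,625,000 < $1,900,000 → not met
2. spill-response drill 544 days ago vs limit 540 → not met
3. customer complaint log present → met
4. vehicle leak inspection 66 days ago vs limit 60 → not met
5. spill-response plan absent → not met
6. condition 'accepts hazardous waste' holds; closure/post-closure financial assurance $475,000 < $550,000 → not met
7. landfill permit verification 806 days ago vs limit 730 → not met
8. route audit 97 days ago vs limit 90 → not met
9. condition 'transports medical waste' holds; weight-scale calibration 276 days ago vs limit 270 → not met
10. driver safety training 767 days ago vs limit 540 → not met
11. vehicles overdue for inspection 2 > 0 → not met
Not met: 10 of 11

10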